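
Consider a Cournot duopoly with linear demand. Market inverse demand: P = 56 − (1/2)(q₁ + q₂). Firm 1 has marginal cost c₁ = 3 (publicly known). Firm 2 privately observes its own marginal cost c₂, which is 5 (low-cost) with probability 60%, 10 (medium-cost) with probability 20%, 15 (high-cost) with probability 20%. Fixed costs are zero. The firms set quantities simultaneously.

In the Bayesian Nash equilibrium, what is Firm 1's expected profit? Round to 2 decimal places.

Type-c best response for Firm 2: q₂(c) = (56 − c) − q₁/2.
Firm 1 maximizes expected profit; its first-order condition is 56 − q₁ − (1/2)E[q₂] − 3 = 0.
Substituting E[q₂] and solving: E[c₂] = 8, so q₁ = (56 − 2·3 + 8)/(3/2) = 38.6667.
E[P] = 56 − (1/2)·(q₁ + E[q₂]) = 22.3333; Firm 1's expected profit = (E[P] − 3)·q₁ = (22.3333 − 3)·38.6667 = 747.556.

747.56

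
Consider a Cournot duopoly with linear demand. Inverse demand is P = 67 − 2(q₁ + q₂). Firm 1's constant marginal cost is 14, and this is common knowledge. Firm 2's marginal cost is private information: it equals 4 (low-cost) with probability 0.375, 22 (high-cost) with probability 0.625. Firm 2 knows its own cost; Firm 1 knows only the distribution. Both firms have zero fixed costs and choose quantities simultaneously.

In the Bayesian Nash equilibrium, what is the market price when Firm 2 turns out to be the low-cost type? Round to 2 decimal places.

26.46

Firm 2 with cost c maximizes (67 − 2(q₁+q₂) − c)·q₂, giving q₂(c) = (67 − c − 2q₁)/4.
E[c₂] = 0.375·4 + 0.625·22 = 15.25
Firm 1's FOC against E[q₂] yields q₁ = (67 − 2·14 + E[c₂])/6 = (67 − 28 + 15.25)/6 = 9.04167.
q₂(low-cost) = 11.2292, so P = 67 − 2·(9.04167 + 11.2292) = 26.4583.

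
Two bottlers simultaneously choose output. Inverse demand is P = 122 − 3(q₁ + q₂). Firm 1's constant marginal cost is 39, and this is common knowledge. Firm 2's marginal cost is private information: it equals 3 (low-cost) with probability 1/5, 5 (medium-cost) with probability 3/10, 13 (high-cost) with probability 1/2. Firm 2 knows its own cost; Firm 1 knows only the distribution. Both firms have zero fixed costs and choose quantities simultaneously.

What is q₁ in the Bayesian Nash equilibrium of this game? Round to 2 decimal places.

5.84

Each type of Firm 2 best-responds to q₁; Firm 1 best-responds to the expected q₂ over Firm 2's types.
Firm 2 with cost c maximizes (122 − 3(q₁+q₂) − c)·q₂, giving q₂(c) = (122 − c − 3q₁)/6.
E[c₂] = 1/5·3 + 3/10·5 + 1/2·13 = 8.6
Firm 1's FOC against E[q₂] yields q₁ = (122 − 2·39 + E[c₂])/9 = (122 − 78 + 8.6)/9 = 5.84444.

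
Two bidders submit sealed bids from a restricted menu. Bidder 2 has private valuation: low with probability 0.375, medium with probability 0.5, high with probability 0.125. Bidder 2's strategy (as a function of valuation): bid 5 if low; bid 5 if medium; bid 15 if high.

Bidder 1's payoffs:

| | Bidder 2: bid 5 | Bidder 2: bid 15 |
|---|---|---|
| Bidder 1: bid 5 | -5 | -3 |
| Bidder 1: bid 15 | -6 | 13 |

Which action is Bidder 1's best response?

bid 15

E[bid 5] = 0.375·(-5) + 0.5·(-5) + 0.125·(-3) = -4.75
E[bid 15] = 0.375·(-6) + 0.5·(-6) + 0.125·(13) = -3.625
Best response: bid 15 (-3.625 is the largest).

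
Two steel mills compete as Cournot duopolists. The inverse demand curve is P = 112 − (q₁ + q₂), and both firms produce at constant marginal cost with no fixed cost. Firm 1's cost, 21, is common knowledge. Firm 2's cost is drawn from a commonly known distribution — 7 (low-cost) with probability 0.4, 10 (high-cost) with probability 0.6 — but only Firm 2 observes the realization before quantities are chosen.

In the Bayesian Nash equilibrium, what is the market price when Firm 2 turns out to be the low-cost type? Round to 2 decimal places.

46.37

Type-c best response for Firm 2: q₂(c) = (112 − c)/2 − q₁/2.
Firm 1 maximizes expected profit; its first-order condition is 112 − 2q₁ − E[q₂] − 21 = 0.
Substituting E[q₂] and solving: E[c₂] = 8.8, so q₁ = (112 − 2·21 + 8.8)/3 = 26.2667.
q₂(low-cost) = 39.3667, so P = 112 − (26.2667 + 39.3667) = 46.3667.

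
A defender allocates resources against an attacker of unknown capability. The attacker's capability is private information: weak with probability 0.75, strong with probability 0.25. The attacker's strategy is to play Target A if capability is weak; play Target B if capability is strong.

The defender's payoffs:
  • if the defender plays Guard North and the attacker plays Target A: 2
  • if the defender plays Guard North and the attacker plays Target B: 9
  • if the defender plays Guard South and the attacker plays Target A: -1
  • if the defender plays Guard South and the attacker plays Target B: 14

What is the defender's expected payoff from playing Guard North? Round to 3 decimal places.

E[Guard North] = 0.75·2 + 0.25·9 = 1.5 + 2.25 = 3.75

3.750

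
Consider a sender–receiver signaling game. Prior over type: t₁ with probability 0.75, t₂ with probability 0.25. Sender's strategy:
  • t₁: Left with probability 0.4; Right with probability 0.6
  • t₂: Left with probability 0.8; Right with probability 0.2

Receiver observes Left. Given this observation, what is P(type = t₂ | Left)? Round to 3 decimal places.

0.400

P(Left) = 0.75·0.4 + 0.25·0.8 = 0.5
P(t₂ | Left) = (0.25·0.8) / 0.5 = 0.2 / 0.5 = 0.4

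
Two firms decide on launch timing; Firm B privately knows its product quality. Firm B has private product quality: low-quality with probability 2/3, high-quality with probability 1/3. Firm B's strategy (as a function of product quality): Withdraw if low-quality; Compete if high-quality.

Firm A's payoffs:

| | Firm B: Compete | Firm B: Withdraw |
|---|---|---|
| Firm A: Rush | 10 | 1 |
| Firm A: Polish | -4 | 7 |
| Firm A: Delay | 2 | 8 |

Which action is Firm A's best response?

E[Rush] = 2/3·(1) + 1/3·(10) = 4
E[Polish] = 2/3·(7) + 1/3·(-4) = 10/3
E[Delay] = 2/3·(8) + 1/3·(2) = 6
Best response: Delay (6 is the largest).

Delay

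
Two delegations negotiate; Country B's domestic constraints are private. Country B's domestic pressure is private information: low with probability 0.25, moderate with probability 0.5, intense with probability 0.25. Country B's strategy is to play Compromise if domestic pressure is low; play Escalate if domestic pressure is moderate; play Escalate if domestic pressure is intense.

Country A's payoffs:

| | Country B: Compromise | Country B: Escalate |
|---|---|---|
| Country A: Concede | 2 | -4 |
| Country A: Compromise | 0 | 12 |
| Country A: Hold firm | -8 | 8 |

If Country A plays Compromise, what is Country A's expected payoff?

E[Compromise] = 0.25·0 + 0.5·12 + 0.25·12 = 0 + 6 + 3 = 9

9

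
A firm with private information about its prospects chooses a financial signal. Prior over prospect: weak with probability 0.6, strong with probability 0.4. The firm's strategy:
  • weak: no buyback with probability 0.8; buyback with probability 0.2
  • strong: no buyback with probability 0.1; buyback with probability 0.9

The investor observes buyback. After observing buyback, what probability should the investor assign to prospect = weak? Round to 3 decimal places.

Apply Bayes' rule using the sender's strategy as the likelihood.
P(buyback) = 0.6·0.2 + 0.4·0.9 = 0.48
P(weak | buyback) = (0.6·0.2) / 0.48 = 0.12 / 0.48 = 0.25

0.250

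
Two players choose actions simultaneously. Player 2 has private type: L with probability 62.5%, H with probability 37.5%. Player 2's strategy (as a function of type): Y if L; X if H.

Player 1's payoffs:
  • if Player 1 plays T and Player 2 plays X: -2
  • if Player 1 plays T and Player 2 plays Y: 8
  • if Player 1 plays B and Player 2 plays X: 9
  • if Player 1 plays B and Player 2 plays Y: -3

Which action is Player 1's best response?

T

Compute Player 1's expected payoff for each action, taking the expectation over Player 2's type.
E[T] = 0.625·(8) + 0.375·(-2) = 4.25
E[B] = 0.625·(-3) + 0.375·(9) = 1.5
Best response: T (4.25 is the largest).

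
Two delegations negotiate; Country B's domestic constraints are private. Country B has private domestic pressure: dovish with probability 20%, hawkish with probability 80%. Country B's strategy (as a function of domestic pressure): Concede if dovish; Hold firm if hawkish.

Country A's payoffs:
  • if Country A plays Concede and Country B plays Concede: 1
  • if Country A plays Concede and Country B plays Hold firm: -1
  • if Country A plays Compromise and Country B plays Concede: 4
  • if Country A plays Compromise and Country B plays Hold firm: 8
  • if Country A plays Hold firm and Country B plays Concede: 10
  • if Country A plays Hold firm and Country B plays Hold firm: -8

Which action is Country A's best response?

Compute Country A's expected payoff for each action, taking the expectation over Country B's type.
E[Concede] = 0.2·(1) + 0.8·(-1) = -0.6
E[Compromise] = 0.2·(4) + 0.8·(8) = 7.2
E[Hold firm] = 0.2·(10) + 0.8·(-8) = -4.4
Best response: Compromise (7.2 is the largest).

Compromise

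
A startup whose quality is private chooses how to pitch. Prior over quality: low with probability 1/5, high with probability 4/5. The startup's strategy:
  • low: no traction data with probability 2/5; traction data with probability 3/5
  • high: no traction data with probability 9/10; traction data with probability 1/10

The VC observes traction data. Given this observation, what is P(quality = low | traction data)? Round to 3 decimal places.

0.600

Apply Bayes' rule using the sender's strategy as the likelihood.
P(traction data) = (1/5)·(3/5) + (4/5)·(1/10) = 1/5
P(low | traction data) = ((1/5)·(3/5)) / (1/5) = (3/25) / (1/5) = 3/5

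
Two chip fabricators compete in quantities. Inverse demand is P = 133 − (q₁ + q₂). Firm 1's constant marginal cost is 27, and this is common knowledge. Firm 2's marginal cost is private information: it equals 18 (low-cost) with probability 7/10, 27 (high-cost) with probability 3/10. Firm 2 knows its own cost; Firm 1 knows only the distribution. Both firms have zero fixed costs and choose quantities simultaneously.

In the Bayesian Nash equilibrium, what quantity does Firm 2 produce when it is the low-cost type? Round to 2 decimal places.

Firm 2 with cost c maximizes (133 − (q₁+q₂) − c)·q₂, giving q₂(c) = (133 − c − q₁)/2.
E[c₂] = 7/10·18 + 3/10·27 = 20.7
Firm 1's FOC against E[q₂] yields q₁ = (133 − 2·27 + E[c₂])/3 = (133 − 54 + 20.7)/3 = 33.2333.
q₂(low-cost) = (133 − 18 − 33.2333)/2 = 40.8833.

40.88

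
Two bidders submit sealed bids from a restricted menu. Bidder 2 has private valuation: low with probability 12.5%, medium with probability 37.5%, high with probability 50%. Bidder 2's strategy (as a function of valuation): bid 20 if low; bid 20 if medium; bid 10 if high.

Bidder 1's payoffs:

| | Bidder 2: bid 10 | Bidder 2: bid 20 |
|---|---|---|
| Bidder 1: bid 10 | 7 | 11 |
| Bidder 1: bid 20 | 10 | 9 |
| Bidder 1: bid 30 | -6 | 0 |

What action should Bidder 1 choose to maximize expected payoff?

E[bid 10] = 0.125·(11) + 0.375·(11) + 0.5·(7) = 9
E[bid 20] = 0.125·(9) + 0.375·(9) + 0.5·(10) = 9.5
E[bid 30] = 0.125·(0) + 0.375·(0) + 0.5·(-6) = -3
Best response: bid 20 (9.5 is the largest).

bid 20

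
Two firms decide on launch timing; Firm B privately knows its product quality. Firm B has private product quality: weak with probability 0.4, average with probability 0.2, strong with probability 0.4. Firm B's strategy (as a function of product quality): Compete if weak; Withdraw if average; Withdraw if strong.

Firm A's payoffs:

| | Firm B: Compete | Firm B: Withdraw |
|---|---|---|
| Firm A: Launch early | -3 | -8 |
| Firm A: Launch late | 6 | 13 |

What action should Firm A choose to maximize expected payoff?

Compute Firm A's expected payoff for each action, taking the expectation over Firm B's type.
E[Launch early] = 0.4·(-3) + 0.2·(-8) + 0.4·(-8) = -6
E[Launch late] = 0.4·(6) + 0.2·(13) + 0.4·(13) = 10.2
Best response: Launch late (10.2 is the largest).

Launch late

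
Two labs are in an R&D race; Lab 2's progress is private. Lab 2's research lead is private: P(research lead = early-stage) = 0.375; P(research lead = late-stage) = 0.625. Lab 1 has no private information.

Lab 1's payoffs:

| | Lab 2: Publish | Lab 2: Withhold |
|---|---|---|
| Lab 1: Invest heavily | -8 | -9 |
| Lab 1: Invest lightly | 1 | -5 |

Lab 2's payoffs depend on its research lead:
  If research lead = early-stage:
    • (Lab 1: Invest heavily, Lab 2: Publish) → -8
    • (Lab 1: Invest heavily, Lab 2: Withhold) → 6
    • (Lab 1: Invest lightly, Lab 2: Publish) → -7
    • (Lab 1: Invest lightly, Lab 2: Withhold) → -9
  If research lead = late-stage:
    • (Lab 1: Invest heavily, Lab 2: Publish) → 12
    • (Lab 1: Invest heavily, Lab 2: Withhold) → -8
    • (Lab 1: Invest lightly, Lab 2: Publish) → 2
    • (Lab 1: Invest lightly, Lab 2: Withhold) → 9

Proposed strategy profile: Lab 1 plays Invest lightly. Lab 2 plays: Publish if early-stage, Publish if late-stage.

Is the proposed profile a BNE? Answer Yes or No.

No

Lab 1 plays Invest lightly: E[Invest lightly] = 0.375·(1) + 0.625·(1) = 1; E[Invest heavily] = -8. Best-responding. ✓
Lab 2 (research lead early-stage), facing Invest lightly: Publish gives -7, Withhold gives -9. Proposed Publish is best. ✓
Lab 2 (research lead late-stage), facing Invest lightly: Publish gives 2, Withhold gives 9. Proposed Publish is not best — profitable deviation exists. ✗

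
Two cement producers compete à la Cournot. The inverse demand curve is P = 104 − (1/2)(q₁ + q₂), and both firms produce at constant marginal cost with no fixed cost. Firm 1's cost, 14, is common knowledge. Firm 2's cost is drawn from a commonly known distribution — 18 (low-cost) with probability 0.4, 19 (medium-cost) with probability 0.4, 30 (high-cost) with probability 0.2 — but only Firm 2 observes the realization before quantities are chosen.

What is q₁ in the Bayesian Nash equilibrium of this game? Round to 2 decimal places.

64.53

Type-c best response for Firm 2: q₂(c) = (104 − c) − q₁/2.
Firm 1 maximizes expected profit; its first-order condition is 104 − q₁ − (1/2)E[q₂] − 14 = 0.
Substituting E[q₂] and solving: E[c₂] = 20.8, so q₁ = (104 − 2·14 + 20.8)/(3/2) = 64.5333.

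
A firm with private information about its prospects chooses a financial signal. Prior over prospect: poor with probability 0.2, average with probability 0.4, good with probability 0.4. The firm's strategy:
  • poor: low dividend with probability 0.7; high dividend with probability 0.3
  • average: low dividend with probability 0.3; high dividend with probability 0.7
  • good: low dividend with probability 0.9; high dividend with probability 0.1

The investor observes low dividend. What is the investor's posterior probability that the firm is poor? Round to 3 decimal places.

0.226

P(low dividend) = 0.2·0.7 + 0.4·0.3 + 0.4·0.9 = 0.62
P(poor | low dividend) = (0.2·0.7) / 0.62 = 0.14 / 0.62 = 0.225806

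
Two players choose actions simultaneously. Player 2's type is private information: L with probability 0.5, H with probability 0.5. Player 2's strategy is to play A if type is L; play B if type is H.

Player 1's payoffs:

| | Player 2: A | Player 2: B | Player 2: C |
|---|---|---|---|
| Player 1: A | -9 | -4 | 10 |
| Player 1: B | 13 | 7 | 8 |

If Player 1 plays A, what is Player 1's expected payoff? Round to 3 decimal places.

-6.500

E[A] = 0.5·(-9) + 0.5·(-4) = (-4.5) + (-2) = -6.5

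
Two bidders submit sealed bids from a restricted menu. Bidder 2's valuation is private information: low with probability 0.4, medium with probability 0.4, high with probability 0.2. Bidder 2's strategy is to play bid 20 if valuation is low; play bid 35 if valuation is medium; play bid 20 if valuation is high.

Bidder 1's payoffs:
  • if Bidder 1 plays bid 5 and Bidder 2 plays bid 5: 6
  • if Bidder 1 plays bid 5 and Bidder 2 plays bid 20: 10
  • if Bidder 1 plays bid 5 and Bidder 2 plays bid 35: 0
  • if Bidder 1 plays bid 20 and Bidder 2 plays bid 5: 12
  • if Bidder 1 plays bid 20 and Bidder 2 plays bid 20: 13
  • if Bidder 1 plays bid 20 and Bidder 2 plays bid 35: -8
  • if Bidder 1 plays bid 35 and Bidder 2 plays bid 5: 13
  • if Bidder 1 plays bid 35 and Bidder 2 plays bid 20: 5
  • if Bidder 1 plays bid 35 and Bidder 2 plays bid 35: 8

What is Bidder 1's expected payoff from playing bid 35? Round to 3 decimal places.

E[bid 35] = 0.4·5 + 0.4·8 + 0.2·5 = 2 + 3.2 + 1 = 6.2

6.200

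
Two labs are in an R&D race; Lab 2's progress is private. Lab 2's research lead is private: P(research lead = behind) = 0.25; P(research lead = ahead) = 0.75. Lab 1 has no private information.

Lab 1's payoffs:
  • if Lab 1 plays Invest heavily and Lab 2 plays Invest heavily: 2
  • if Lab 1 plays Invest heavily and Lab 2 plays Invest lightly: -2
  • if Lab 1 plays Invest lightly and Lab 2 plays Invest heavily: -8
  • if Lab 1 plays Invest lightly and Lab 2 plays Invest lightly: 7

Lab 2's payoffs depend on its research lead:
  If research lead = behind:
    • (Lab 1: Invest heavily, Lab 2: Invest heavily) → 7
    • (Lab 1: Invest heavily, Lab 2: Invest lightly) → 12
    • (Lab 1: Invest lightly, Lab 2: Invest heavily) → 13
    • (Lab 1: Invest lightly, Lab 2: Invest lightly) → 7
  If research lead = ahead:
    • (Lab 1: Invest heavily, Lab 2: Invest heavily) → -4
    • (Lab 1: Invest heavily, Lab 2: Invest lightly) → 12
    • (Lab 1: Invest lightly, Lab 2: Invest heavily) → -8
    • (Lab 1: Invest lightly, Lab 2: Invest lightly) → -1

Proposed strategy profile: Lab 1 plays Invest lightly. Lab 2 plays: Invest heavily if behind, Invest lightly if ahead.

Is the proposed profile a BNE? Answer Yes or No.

A profile is a BNE iff every type of every player is best-responding given beliefs about the other side.
Lab 1 plays Invest lightly: E[Invest lightly] = 0.25·(-8) + 0.75·(7) = 3.25; E[Invest heavily] = -1. Best-responding. ✓
Lab 2 (research lead behind), facing Invest lightly: Invest heavily gives 13, Invest lightly gives 7. Proposed Invest heavily is best. ✓
Lab 2 (research lead ahead), facing Invest lightly: Invest heavily gives -8, Invest lightly gives -1. Proposed Invest lightly is best. ✓

Yes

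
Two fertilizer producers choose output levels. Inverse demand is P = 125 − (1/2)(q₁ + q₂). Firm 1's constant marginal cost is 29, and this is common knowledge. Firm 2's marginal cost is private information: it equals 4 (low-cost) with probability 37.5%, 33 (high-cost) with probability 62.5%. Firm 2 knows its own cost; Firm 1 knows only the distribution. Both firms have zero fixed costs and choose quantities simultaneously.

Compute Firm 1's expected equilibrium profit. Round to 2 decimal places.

1765.17

Type-c best response for Firm 2: q₂(c) = (125 − c) − q₁/2.
Firm 1 maximizes expected profit; its first-order condition is 125 − q₁ − (1/2)E[q₂] − 29 = 0.
Substituting E[q₂] and solving: E[c₂] = 22.125, so q₁ = (125 − 2·29 + 22.125)/(3/2) = 59.4167.
E[P] = 125 − (1/2)·(q₁ + E[q₂]) = 58.7083; Firm 1's expected profit = (E[P] − 29)·q₁ = (58.7083 − 29)·59.4167 = 1765.17.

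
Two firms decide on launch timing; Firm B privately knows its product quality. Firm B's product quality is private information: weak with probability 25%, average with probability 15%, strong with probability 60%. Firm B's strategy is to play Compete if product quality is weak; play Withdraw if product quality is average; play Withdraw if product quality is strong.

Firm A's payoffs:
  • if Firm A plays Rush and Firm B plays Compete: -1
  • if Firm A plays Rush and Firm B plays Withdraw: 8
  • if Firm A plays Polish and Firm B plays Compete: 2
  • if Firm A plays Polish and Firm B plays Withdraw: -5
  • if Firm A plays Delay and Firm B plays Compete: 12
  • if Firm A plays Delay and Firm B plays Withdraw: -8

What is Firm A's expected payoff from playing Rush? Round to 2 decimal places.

5.75

E[Rush] = 0.25·(-1) + 0.15·8 + 0.6·8 = (-0.25) + 1.2 + 4.8 = 5.75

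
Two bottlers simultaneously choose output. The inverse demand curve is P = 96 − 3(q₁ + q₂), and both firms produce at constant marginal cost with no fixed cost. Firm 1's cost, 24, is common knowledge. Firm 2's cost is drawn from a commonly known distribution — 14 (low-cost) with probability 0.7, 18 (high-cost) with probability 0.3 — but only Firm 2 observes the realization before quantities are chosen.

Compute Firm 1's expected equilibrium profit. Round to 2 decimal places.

147.93

Type-c best response for Firm 2: q₂(c) = (96 − c)/6 − q₁/2.
Firm 1 maximizes expected profit; its first-order condition is 96 − 6q₁ − 3E[q₂] − 24 = 0.
Substituting E[q₂] and solving: E[c₂] = 15.2, so q₁ = (96 − 2·24 + 15.2)/9 = 7.02222.
E[P] = 96 − 3·(q₁ + E[q₂]) = 45.0667; Firm 1's expected profit = (E[P] − 24)·q₁ = (45.0667 − 24)·7.02222 = 147.935.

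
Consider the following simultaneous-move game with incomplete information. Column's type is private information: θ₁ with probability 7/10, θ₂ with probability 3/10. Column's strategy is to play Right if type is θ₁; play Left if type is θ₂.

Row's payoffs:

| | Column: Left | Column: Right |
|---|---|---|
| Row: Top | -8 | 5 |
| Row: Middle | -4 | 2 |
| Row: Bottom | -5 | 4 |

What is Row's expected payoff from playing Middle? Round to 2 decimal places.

0.20

E[Middle] = 7/10·2 + 3/10·(-4) = 7/5 + (-6/5) = 1/5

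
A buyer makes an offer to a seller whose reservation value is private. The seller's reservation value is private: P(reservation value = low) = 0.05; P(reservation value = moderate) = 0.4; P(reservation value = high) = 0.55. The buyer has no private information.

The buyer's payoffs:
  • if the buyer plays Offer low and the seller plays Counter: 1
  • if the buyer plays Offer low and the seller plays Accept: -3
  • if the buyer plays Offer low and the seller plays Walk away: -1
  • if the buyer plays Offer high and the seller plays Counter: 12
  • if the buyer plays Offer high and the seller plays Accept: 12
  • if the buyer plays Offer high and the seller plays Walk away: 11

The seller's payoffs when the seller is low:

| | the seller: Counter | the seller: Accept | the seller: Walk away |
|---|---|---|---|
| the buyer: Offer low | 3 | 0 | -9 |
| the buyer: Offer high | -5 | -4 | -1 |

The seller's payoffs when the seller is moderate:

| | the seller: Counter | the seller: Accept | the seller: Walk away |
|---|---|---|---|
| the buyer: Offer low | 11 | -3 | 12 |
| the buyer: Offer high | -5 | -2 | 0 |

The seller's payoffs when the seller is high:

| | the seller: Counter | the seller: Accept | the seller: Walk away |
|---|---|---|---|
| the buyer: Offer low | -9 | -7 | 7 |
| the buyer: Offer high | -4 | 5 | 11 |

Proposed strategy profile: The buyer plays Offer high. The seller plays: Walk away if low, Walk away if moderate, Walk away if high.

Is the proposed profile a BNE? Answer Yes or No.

Yes

A profile is a BNE iff every type of every player is best-responding given beliefs about the other side.
The buyer plays Offer high: E[Offer high] = 0.05·(11) + 0.4·(11) + 0.55·(11) = 11; E[Offer low] = -1. Best-responding. ✓
The seller (reservation value low), facing Offer high: Counter gives -5, Accept gives -4, Walk away gives -1. Proposed Walk away is best. ✓
The seller (reservation value moderate), facing Offer high: Counter gives -5, Accept gives -2, Walk away gives 0. Proposed Walk away is best. ✓
The seller (reservation value high), facing Offer high: Counter gives -4, Accept gives 5, Walk away gives 11. Proposed Walk away is best. ✓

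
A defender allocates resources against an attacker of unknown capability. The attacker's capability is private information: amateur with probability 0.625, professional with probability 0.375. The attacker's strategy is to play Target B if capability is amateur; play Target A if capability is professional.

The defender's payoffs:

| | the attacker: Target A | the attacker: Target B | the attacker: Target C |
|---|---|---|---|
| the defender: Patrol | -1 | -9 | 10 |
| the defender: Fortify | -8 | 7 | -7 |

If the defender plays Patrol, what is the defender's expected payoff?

Take the expectation over the attacker's capability, weighting each type's action by its prior probability.
E[Patrol] = 0.625·(-9) + 0.375·(-1) = (-5.625) + (-0.375) = -6

-6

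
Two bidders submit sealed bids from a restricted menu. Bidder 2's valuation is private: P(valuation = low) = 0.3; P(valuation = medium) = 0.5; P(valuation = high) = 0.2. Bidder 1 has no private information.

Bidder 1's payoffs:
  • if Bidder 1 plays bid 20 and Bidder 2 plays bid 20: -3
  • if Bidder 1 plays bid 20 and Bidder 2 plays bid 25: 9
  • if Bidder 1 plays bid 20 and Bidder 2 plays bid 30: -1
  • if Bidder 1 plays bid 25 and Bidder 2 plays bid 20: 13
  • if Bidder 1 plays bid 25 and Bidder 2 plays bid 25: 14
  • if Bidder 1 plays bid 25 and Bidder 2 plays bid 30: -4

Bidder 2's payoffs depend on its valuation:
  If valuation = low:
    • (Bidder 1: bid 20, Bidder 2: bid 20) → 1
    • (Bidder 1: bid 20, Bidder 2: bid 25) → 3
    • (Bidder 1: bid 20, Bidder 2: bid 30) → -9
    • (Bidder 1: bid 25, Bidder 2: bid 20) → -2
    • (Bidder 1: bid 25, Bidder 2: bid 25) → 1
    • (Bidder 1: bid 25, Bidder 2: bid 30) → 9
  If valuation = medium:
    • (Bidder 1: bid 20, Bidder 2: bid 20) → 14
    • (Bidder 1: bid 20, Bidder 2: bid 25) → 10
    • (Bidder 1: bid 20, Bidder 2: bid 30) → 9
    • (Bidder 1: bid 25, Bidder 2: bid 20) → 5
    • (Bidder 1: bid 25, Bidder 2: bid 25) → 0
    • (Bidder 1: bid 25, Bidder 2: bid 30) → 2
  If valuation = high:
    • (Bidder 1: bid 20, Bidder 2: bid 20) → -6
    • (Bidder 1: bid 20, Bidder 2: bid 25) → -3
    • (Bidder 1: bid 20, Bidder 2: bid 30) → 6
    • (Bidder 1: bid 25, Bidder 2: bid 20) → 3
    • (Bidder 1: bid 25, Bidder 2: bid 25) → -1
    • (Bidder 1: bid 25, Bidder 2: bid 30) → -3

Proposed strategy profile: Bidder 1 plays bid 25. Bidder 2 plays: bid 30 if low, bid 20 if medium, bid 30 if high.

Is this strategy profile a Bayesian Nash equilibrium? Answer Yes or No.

No

A profile is a BNE iff every type of every player is best-responding given beliefs about the other side.
Bidder 1 plays bid 25: E[bid 25] = 0.3·(-4) + 0.5·(13) + 0.2·(-4) = 4.5; E[bid 20] = -2. Best-responding. ✓
Bidder 2 (valuation low), facing bid 25: bid 20 gives -2, bid 25 gives 1, bid 30 gives 9. Proposed bid 30 is best. ✓
Bidder 2 (valuation medium), facing bid 25: bid 20 gives 5, bid 25 gives 0, bid 30 gives 2. Proposed bid 20 is best. ✓
Bidder 2 (valuation high), facing bid 25: bid 20 gives 3, bid 25 gives -1, bid 30 gives -3. Proposed bid 30 is not best — profitable deviation exists. ✗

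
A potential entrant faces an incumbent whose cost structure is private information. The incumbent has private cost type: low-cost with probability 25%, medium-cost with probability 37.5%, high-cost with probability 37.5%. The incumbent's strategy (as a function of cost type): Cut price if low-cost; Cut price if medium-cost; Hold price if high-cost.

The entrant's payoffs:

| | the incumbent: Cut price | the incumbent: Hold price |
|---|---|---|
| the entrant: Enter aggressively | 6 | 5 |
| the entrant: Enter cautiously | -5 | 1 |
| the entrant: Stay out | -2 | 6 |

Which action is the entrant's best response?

Compute the entrant's expected payoff for each action, taking the expectation over the incumbent's type.
E[Enter aggressively] = 0.25·(6) + 0.375·(6) + 0.375·(5) = 5.625
E[Enter cautiously] = 0.25·(-5) + 0.375·(-5) + 0.375·(1) = -2.75
E[Stay out] = 0.25·(-2) + 0.375·(-2) + 0.375·(6) = 1
Best response: Enter aggressively (5.625 is the largest).

Enter aggressively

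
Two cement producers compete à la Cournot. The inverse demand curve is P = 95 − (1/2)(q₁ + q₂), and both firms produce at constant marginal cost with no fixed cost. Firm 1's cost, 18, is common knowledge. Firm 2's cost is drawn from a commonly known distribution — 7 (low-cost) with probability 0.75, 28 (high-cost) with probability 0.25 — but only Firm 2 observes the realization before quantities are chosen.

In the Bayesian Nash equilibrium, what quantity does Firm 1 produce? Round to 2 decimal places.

47.50

Firm 2 with cost c maximizes (95 − (1/2)(q₁+q₂) − c)·q₂, giving q₂(c) = (95 − c − (1/2)q₁).
E[c₂] = 0.75·7 + 0.25·28 = 12.25
Firm 1's FOC against E[q₂] yields q₁ = (95 − 2·18 + E[c₂])/(3/2) = (95 − 36 + 12.25)/(3/2) = 47.5.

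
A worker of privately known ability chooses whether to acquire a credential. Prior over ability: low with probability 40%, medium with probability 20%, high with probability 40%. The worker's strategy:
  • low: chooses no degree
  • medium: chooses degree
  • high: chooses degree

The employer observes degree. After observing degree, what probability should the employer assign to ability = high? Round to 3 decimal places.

0.667

P(degree) = 0.4·0 + 0.2·1 + 0.4·1 = 0.6
P(high | degree) = (0.4·1) / 0.6 = 0.4 / 0.6 = 0.666667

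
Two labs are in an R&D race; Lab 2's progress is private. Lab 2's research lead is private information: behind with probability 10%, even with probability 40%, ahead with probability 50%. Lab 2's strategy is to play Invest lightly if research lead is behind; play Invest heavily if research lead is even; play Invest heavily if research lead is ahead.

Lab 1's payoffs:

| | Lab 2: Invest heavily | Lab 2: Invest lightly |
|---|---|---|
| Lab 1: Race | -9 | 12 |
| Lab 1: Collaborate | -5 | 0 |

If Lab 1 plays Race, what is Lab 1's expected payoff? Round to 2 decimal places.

-6.90

E[Race] = 0.1·12 + 0.4·(-9) + 0.5·(-9) = 1.2 + (-3.6) + (-4.5) = -6.9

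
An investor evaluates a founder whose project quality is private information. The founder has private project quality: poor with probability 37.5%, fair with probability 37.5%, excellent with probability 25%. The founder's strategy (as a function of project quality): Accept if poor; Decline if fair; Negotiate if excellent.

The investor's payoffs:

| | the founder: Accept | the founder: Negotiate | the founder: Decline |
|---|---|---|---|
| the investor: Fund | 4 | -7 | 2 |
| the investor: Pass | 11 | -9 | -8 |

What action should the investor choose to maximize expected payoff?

E[Fund] = 0.375·(4) + 0.375·(2) + 0.25·(-7) = 0.5
E[Pass] = 0.375·(11) + 0.375·(-8) + 0.25·(-9) = -1.125
Best response: Fund (0.5 is the largest).

Fund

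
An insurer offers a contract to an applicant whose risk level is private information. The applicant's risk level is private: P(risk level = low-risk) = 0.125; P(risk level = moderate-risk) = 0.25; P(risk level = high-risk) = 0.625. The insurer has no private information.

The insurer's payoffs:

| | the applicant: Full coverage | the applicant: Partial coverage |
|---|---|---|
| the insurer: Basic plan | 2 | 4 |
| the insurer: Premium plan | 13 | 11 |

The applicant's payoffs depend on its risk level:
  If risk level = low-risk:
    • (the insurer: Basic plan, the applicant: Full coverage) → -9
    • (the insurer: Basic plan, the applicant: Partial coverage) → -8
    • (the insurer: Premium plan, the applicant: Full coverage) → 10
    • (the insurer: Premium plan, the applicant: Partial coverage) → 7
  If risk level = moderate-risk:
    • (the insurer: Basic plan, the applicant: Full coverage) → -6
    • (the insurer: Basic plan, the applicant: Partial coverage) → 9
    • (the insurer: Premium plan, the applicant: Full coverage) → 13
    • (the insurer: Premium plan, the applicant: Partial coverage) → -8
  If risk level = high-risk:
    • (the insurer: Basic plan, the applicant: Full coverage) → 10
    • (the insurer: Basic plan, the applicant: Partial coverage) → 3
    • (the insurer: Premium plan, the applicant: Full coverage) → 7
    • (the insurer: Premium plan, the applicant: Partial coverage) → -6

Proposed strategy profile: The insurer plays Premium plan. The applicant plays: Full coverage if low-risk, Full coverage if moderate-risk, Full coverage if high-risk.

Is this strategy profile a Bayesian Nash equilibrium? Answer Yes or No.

A profile is a BNE iff every type of every player is best-responding given beliefs about the other side.
The insurer plays Premium plan: E[Premium plan] = 0.125·(13) + 0.25·(13) + 0.625·(13) = 13; E[Basic plan] = 2. Best-responding. ✓
The applicant (risk level low-risk), facing Premium plan: Full coverage gives 10, Partial coverage gives 7. Proposed Full coverage is best. ✓
The applicant (risk level moderate-risk), facing Premium plan: Full coverage gives 13, Partial coverage gives -8. Proposed Full coverage is best. ✓
The applicant (risk level high-risk), facing Premium plan: Full coverage gives 7, Partial coverage gives -6. Proposed Full coverage is best. ✓

Yes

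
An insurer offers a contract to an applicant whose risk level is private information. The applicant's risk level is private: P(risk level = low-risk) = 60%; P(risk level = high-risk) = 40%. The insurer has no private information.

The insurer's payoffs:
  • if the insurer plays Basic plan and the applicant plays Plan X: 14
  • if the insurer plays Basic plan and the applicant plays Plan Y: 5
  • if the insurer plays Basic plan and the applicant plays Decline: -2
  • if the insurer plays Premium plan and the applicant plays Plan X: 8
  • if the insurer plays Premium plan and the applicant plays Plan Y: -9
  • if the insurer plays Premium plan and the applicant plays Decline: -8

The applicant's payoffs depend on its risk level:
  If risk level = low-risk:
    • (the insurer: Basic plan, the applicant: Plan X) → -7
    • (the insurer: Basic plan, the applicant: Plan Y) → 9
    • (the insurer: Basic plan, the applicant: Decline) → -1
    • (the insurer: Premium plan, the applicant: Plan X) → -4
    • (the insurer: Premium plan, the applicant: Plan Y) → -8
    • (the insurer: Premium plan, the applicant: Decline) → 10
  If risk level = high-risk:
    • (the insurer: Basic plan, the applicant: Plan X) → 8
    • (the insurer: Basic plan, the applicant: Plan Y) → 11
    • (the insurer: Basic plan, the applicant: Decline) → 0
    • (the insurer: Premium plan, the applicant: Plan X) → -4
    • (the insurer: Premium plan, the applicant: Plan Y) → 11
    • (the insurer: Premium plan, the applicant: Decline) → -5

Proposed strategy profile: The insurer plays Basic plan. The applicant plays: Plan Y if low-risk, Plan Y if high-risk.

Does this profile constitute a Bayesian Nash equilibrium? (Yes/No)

The insurer plays Basic plan: E[Basic plan] = 0.6·(5) + 0.4·(5) = 5; E[Premium plan] = -9. Best-responding. ✓
The applicant (risk level low-risk), facing Basic plan: Plan X gives -7, Plan Y gives 9, Decline gives -1. Proposed Plan Y is best. ✓
The applicant (risk level high-risk), facing Basic plan: Plan X gives 8, Plan Y gives 11, Decline gives 0. Proposed Plan Y is best. ✓

Yes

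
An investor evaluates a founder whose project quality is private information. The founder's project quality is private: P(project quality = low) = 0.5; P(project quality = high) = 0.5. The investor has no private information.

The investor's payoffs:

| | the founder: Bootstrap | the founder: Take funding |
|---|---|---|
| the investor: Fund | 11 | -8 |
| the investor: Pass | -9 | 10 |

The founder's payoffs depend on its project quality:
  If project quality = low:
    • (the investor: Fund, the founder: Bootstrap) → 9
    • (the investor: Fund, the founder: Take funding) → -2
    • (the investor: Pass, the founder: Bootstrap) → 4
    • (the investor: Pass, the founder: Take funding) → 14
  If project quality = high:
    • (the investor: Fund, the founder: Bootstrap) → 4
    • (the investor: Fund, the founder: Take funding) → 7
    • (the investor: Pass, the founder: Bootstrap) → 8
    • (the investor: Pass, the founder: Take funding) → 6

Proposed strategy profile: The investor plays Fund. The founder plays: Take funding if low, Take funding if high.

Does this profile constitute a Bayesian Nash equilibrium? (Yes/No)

The investor plays Fund: E[Fund] = 0.5·(-8) + 0.5·(-8) = -8; E[Pass] = 10. Not best-responding. ✗
The founder (project quality low), facing Fund: Bootstrap gives 9, Take funding gives -2. Proposed Take funding is not best — profitable deviation exists. ✗
The founder (project quality high), facing Fund: Bootstrap gives 4, Take funding gives 7. Proposed Take funding is best. ✓

No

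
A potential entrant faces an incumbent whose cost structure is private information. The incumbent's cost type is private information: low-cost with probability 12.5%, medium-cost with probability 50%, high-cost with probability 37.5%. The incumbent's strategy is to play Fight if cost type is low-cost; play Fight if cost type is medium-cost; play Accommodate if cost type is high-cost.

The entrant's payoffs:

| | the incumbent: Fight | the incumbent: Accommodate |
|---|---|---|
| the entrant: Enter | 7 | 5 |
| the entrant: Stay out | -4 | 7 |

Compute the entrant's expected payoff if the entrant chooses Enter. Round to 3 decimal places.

E[Enter] = 0.125·7 + 0.5·7 + 0.375·5 = 0.875 + 3.5 + 1.875 = 6.25

6.250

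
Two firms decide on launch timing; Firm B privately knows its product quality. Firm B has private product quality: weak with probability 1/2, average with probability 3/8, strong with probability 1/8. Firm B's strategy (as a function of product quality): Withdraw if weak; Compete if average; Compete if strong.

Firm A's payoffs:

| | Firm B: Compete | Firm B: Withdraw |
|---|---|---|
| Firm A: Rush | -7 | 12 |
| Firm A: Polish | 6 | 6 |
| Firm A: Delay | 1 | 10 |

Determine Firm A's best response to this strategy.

Polish

E[Rush] = 1/2·(12) + 3/8·(-7) + 1/8·(-7) = 5/2
E[Polish] = 1/2·(6) + 3/8·(6) + 1/8·(6) = 6
E[Delay] = 1/2·(10) + 3/8·(1) + 1/8·(1) = 11/2
Best response: Polish (6 is the largest).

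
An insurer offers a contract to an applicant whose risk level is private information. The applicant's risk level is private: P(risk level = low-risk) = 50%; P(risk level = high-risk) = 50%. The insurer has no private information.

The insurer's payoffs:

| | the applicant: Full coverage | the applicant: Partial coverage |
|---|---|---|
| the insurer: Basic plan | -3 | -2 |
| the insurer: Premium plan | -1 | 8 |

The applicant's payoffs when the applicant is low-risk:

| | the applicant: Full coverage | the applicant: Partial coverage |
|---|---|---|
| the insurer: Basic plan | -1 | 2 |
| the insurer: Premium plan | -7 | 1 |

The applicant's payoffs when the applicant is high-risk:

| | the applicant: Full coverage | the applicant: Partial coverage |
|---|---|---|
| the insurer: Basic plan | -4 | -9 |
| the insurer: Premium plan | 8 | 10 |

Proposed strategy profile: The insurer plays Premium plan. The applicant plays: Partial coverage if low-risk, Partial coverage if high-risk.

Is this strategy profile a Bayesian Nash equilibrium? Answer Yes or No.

The insurer plays Premium plan: E[Premium plan] = 0.5·(8) + 0.5·(8) = 8; E[Basic plan] = -2. Best-responding. ✓
The applicant (risk level low-risk), facing Premium plan: Full coverage gives -7, Partial coverage gives 1. Proposed Partial coverage is best. ✓
The applicant (risk level high-risk), facing Premium plan: Full coverage gives 8, Partial coverage gives 10. Proposed Partial coverage is best. ✓

Yes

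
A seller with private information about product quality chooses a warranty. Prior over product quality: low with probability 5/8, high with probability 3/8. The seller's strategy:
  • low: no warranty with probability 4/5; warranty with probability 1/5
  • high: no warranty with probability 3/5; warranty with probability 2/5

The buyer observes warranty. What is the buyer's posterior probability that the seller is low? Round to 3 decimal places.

Apply Bayes' rule using the sender's strategy as the likelihood.
P(warranty) = (5/8)·(1/5) + (3/8)·(2/5) = 11/40
P(low | warranty) = ((5/8)·(1/5)) / (11/40) = (1/8) / (11/40) = 5/11

0.455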